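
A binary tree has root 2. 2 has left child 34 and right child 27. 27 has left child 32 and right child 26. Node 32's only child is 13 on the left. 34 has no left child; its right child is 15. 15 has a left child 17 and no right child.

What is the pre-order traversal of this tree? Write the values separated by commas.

Pre-order visits the node, then its left subtree, then its right subtree.
Visit 2.
At 2: go left to 34.
  Visit 34.
  At 34: no left child.
  At 34: go right to 15.
    Visit 15.
    At 15: go left to 17.
      17 is a leaf — visit 17.
    At 15: no right child.
At 2: go right to 27.
  Visit 27.
  At 27: go left to 32.
    Visit 32.
    At 32: go left to 13.
      13 is a leaf — visit 13.
    At 32: no right child.
  At 27: go right to 26.
    26 is a leaf — visit 26.

2, 34, 15, 17, 27, 32, 13, 26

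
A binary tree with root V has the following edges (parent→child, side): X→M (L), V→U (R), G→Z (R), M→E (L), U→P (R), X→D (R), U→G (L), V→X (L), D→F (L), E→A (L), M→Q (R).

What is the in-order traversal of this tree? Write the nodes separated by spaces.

A E M Q X F D V G Z U P

In-order visits the left subtree, then the node, then the right subtree.
At V: go left to X.
  At X: go left to M.
    At M: go left to E.
      At E: go left to A.
        A is a leaf — visit A.
      Visit E.
      At E: no right child.
    Visit M.
    At M: go right to Q.
      Q is a leaf — visit Q.
  Visit X.
  At X: go right to D.
    At D: go left to F.
      F is a leaf — visit F.
    Visit D.
    At D: no right child.
Visit V.
At V: go right to U.
  At U: go left to G.
    At G: no left child.
    Visit G.
    At G: go right to Z.
      Z is a leaf — visit Z.
  Visit U.
  At U: go right to P.
    P is a leaf — visit P.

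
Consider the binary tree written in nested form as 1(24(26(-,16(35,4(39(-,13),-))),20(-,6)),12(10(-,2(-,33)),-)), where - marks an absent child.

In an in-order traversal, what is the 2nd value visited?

In-order visits the left subtree, then the node, then the right subtree.
At 1: go left to 24.
  At 24: go left to 26.
    At 26: no left child.
    Visit 26.
    At 26: go right to 16.
      At 16: go left to 35.
        35 is a leaf — visit 35.
      Visit 16.
      At 16: go right to 4.
        At 4: go left to 39.
          At 39: no left child.
          Visit 39.
          At 39: go right to 13.
            13 is a leaf — visit 13.
        Visit 4.
        At 4: no right child.
  Visit 24.
  At 24: go right to 20.
    At 20: no left child.
    Visit 20.
    At 20: go right to 6.
      6 is a leaf — visit 6.
Visit 1.
At 1: go right to 12.
  At 12: go left to 10.
    At 10: no left child.
    Visit 10.
    At 10: go right to 2.
      At 2: no left child.
      Visit 2.
      At 2: go right to 33.
        33 is a leaf — visit 33.
  Visit 12.
  At 12: no right child.
Full in-order sequence: 26, 35, 16, 39, 13, 4, 24, 20, 6, 1, 10, 2, 33, 12.

35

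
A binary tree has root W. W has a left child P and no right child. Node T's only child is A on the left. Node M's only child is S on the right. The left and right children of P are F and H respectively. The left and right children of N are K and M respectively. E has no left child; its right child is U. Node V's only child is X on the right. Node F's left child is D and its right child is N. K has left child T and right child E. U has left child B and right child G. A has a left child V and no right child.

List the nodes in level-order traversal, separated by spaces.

Level-order visits nodes level by level from the root, left to right within each level.
Level 0: W
Level 1: P
Level 2: F, H
Level 3: D, N
Level 4: K, M
Level 5: T, E, S
Level 6: A, U
Level 7: V, B, G
Level 8: X

W P F H D N K M T E S A U V B G X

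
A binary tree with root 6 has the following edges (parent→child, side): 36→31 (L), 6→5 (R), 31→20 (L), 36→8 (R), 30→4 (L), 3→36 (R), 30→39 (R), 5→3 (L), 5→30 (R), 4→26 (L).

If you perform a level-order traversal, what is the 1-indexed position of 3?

3

Level-order visits nodes level by level from the root, left to right within each level.
Level 0: 6
Level 1: 5
Level 2: 3, 30
Level 3: 36, 4, 39
Level 4: 31, 8, 26
Level 5: 20
Full level-order sequence: 6, 5, 3, 30, 36, 4, 39, 31, 8, 26, 20.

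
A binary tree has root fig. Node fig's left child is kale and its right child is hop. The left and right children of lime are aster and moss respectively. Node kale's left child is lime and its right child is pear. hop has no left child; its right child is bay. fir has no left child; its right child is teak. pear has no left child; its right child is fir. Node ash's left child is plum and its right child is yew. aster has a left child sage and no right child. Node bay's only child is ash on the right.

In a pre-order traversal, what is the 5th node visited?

sage

Pre-order visits the node, then its left subtree, then its right subtree.
Visit fig.
At fig: go left to kale.
  Visit kale.
  At kale: go left to lime.
    Visit lime.
    At lime: go left to aster.
      Visit aster.
      At aster: go left to sage.
        sage is a leaf — visit sage.
      At aster: no right child.
    At lime: go right to moss.
      moss is a leaf — visit moss.
  At kale: go right to pear.
    Visit pear.
    At pear: no left child.
    At pear: go right to fir.
      Visit fir.
      At fir: no left child.
      At fir: go right to teak.
        teak is a leaf — visit teak.
At fig: go right to hop.
  Visit hop.
  At hop: no left child.
  At hop: go right to bay.
    Visit bay.
    At bay: no left child.
    At bay: go right to ash.
      Visit ash.
      At ash: go left to plum.
        plum is a leaf — visit plum.
      At ash: go right to yew.
        yew is a leaf — visit yew.
Full pre-order sequence: fig, kale, lime, aster, sage, moss, pear, fir, teak, hop, bay, ash, plum, yew.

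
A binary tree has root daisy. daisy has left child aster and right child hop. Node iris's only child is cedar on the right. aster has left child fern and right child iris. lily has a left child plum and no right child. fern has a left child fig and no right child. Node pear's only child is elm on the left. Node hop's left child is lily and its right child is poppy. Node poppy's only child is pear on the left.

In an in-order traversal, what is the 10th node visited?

In-order visits the left subtree, then the node, then the right subtree.
At daisy: go left to aster.
  At aster: go left to fern.
    At fern: go left to fig.
      fig is a leaf — visit fig.
    Visit fern.
    At fern: no right child.
  Visit aster.
  At aster: go right to iris.
    At iris: no left child.
    Visit iris.
    At iris: go right to cedar.
      cedar is a leaf — visit cedar.
Visit daisy.
At daisy: go right to hop.
  At hop: go left to lily.
    At lily: go left to plum.
      plum is a leaf — visit plum.
    Visit lily.
    At lily: no right child.
  Visit hop.
  At hop: go right to poppy.
    At poppy: go left to pear.
      At pear: go left to elm.
        elm is a leaf — visit elm.
      Visit pear.
      At pear: no right child.
    Visit poppy.
    At poppy: no right child.
Full in-order sequence: fig, fern, aster, iris, cedar, daisy, plum, lily, hop, elm, pear, poppy.

elm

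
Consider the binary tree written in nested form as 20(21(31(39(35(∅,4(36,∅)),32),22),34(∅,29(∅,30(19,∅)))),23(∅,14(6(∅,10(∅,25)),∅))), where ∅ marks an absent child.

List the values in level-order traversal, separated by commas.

Level-order visits nodes level by level from the root, left to right within each level.
Level 0: 20
Level 1: 21, 23
Level 2: 31, 34, 14
Level 3: 39, 22, 29, 6
Level 4: 35, 32, 30, 10
Level 5: 4, 19, 25
Level 6: 36

20, 21, 23, 31, 34, 14, 39, 22, 29, 6, 35, 32, 30, 10, 4, 19, 25, 36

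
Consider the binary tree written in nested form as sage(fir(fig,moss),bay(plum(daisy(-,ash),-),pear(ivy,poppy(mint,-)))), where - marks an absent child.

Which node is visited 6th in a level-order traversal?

Level-order visits nodes level by level from the root, left to right within each level.
Level 0: sage
Level 1: fir, bay
Level 2: fig, moss, plum, pear
Level 3: daisy, ivy, poppy
Level 4: ash, mint
Full level-order sequence: sage, fir, bay, fig, moss, plum, pear, daisy, ivy, poppy, ash, mint.

plum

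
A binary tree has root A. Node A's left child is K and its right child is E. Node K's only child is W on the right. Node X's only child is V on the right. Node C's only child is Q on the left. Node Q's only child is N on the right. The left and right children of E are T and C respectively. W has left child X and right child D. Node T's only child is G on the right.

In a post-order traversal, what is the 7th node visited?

Post-order visits the left subtree, then the right subtree, then the node.
At A: go left to K.
  At K: no left child.
  At K: go right to W.
    At W: go left to X.
      At X: no left child.
      At X: go right to V.
        V is a leaf — visit V.
      Visit X.
    At W: go right to D.
      D is a leaf — visit D.
    Visit W.
  Visit K.
At A: go right to E.
  At E: go left to T.
    At T: no left child.
    At T: go right to G.
      G is a leaf — visit G.
    Visit T.
  At E: go right to C.
    At C: go left to Q.
      At Q: no left child.
      At Q: go right to N.
        N is a leaf — visit N.
      Visit Q.
    At C: no right child.
    Visit C.
  Visit E.
Visit A.
Full post-order sequence: V, X, D, W, K, G, T, N, Q, C, E, A.

T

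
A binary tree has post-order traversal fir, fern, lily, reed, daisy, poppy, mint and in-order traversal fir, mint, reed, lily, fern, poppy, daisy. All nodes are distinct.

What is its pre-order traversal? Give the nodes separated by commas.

The last element of post-order is the root; it splits in-order into left and right subtrees.
Root mint: left subtree has 1 node {fir}, right has 5 {reed, lily, fern, poppy, daisy}.
  Root poppy: left subtree has 3 nodes {reed, lily, fern}, right has 1 {daisy}.
    Root reed: left subtree has 0 nodes { }, right has 2 {lily, fern}.
      Root lily: left subtree has 0 nodes { }, right has 1 {fern}.

mint, fir, poppy, reed, lily, fern, daisy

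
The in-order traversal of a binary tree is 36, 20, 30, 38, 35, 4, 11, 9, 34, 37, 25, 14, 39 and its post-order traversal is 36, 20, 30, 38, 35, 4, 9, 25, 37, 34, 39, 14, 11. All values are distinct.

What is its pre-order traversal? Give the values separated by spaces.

The last element of post-order is the root; it splits in-order into left and right subtrees.
Root 11: left subtree has 6 nodes {36, 20, 30, 38, 35, 4}, right has 6 {9, 34, 37, 25, 14, 39}.
  Root 4: left subtree has 5 nodes {36, 20, 30, 38, 35}, right has 0 { }.
    Root 35: left subtree has 4 nodes {36, 20, 30, 38}, right has 0 { }.
      Root 38: left subtree has 3 nodes {36, 20, 30}, right has 0 { }.
        Root 30: left subtree has 2 nodes {36, 20}, right has 0 { }.
          Root 20: left subtree has 1 node {36}, right has 0 { }.
  Root 14: left subtree has 4 nodes {9, 34, 37, 25}, right has 1 {39}.
    Root 34: left subtree has 1 node {9}, right has 2 {37, 25}.
      Root 37: left subtree has 0 nodes { }, right has 1 {25}.

11 4 35 38 30 20 36 14 34 9 37 25 39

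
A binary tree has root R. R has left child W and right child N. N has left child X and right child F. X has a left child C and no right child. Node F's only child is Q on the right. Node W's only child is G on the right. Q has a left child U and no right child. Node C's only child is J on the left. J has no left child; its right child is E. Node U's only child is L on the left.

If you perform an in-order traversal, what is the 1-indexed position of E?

5

In-order visits the left subtree, then the node, then the right subtree.
At R: go left to W.
  At W: no left child.
  Visit W.
  At W: go right to G.
    G is a leaf — visit G.
Visit R.
At R: go right to N.
  At N: go left to X.
    At X: go left to C.
      At C: go left to J.
        At J: no left child.
        Visit J.
        At J: go right to E.
          E is a leaf — visit E.
      Visit C.
      At C: no right child.
    Visit X.
    At X: no right child.
  Visit N.
  At N: go right to F.
    At F: no left child.
    Visit F.
    At F: go right to Q.
      At Q: go left to U.
        At U: go left to L.
          L is a leaf — visit L.
        Visit U.
        At U: no right child.
      Visit Q.
      At Q: no right child.
Full in-order sequence: W, G, R, J, E, C, X, N, F, L, U, Q.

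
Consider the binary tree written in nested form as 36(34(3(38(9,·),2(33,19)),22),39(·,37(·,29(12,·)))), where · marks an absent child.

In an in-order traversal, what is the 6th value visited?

19

In-order visits the left subtree, then the node, then the right subtree.
At 36: go left to 34.
  At 34: go left to 3.
    At 3: go left to 38.
      At 38: go left to 9.
        9 is a leaf — visit 9.
      Visit 38.
      At 38: no right child.
    Visit 3.
    At 3: go right to 2.
      At 2: go left to 33.
        33 is a leaf — visit 33.
      Visit 2.
      At 2: go right to 19.
        19 is a leaf — visit 19.
  Visit 34.
  At 34: go right to 22.
    22 is a leaf — visit 22.
Visit 36.
At 36: go right to 39.
  At 39: no left child.
  Visit 39.
  At 39: go right to 37.
    At 37: no left child.
    Visit 37.
    At 37: go right to 29.
      At 29: go left to 12.
        12 is a leaf — visit 12.
      Visit 29.
      At 29: no right child.
Full in-order sequence: 9, 38, 3, 33, 2, 19, 34, 22, 36, 39, 37, 12, 29.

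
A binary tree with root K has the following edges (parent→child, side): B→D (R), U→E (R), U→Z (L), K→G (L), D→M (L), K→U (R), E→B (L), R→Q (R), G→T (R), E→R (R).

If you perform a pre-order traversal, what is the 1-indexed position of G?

Pre-order visits the node, then its left subtree, then its right subtree.
Visit K.
At K: go left to G.
  Visit G.
  At G: no left child.
  At G: go right to T.
    T is a leaf — visit T.
At K: go right to U.
  Visit U.
  At U: go left to Z.
    Z is a leaf — visit Z.
  At U: go right to E.
    Visit E.
    At E: go left to B.
      Visit B.
      At B: no left child.
      At B: go right to D.
        Visit D.
        At D: go left to M.
          M is a leaf — visit M.
        At D: no right child.
    At E: go right to R.
      Visit R.
      At R: no left child.
      At R: go right to Q.
        Q is a leaf — visit Q.
Full pre-order sequence: K, G, T, U, Z, E, B, D, M, R, Q.

2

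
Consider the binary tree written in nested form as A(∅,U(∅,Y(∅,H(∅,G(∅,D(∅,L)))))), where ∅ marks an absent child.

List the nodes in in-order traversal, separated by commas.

In-order visits the left subtree, then the node, then the right subtree.
At A: no left child.
Visit A.
At A: go right to U.
  At U: no left child.
  Visit U.
  At U: go right to Y.
    At Y: no left child.
    Visit Y.
    At Y: go right to H.
      At H: no left child.
      Visit H.
      At H: go right to G.
        At G: no left child.
        Visit G.
        At G: go right to D.
          At D: no left child.
          Visit D.
          At D: go right to L.
            L is a leaf — visit L.

A, U, Y, H, G, D, L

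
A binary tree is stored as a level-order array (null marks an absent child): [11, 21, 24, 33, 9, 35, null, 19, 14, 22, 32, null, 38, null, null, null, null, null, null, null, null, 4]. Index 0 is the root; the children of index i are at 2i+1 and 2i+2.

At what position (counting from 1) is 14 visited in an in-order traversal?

3

In-order visits the left subtree, then the node, then the right subtree.
At 11: go left to 21.
  At 21: go left to 33.
    At 33: go left to 19.
      19 is a leaf — visit 19.
    Visit 33.
    At 33: go right to 14.
      14 is a leaf — visit 14.
  Visit 21.
  At 21: go right to 9.
    At 9: go left to 22.
      22 is a leaf — visit 22.
    Visit 9.
    At 9: go right to 32.
      At 32: go left to 4.
        4 is a leaf — visit 4.
      Visit 32.
      At 32: no right child.
Visit 11.
At 11: go right to 24.
  At 24: go left to 35.
    At 35: no left child.
    Visit 35.
    At 35: go right to 38.
      38 is a leaf — visit 38.
  Visit 24.
  At 24: no right child.
Full in-order sequence: 19, 33, 14, 21, 22, 9, 4, 32, 11, 35, 38, 24.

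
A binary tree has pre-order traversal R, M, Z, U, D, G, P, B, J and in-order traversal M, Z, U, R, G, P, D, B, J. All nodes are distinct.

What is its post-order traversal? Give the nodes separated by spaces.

U Z M P G J B D R

The first element of pre-order is the root; it splits in-order into left and right subtrees.
Root R: left subtree has 3 nodes {M, Z, U}, right has 5 {G, P, D, B, J}.
  Root M: left subtree has 0 nodes { }, right has 2 {Z, U}.
    Root Z: left subtree has 0 nodes { }, right has 1 {U}.
  Root D: left subtree has 2 nodes {G, P}, right has 2 {B, J}.
    Root G: left subtree has 0 nodes { }, right has 1 {P}.
    Root B: left subtree has 0 nodes { }, right has 1 {J}.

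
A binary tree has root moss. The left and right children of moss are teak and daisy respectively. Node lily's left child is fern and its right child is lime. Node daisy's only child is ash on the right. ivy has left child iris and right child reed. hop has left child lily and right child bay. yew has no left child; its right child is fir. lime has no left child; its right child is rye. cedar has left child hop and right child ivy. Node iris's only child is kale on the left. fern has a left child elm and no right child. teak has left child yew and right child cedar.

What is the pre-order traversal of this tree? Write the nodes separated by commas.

Pre-order visits the node, then its left subtree, then its right subtree.
Visit moss.
At moss: go left to teak.
  Visit teak.
  At teak: go left to yew.
    Visit yew.
    At yew: no left child.
    At yew: go right to fir.
      fir is a leaf — visit fir.
  At teak: go right to cedar.
    Visit cedar.
    At cedar: go left to hop.
      Visit hop.
      At hop: go left to lily.
        Visit lily.
        At lily: go left to fern.
          Visit fern.
          At fern: go left to elm.
            elm is a leaf — visit elm.
          At fern: no right child.
        At lily: go right to lime.
          Visit lime.
          At lime: no left child.
          At lime: go right to rye.
            rye is a leaf — visit rye.
      At hop: go right to bay.
        bay is a leaf — visit bay.
    At cedar: go right to ivy.
      Visit ivy.
      At ivy: go left to iris.
        Visit iris.
        At iris: go left to kale.
          kale is a leaf — visit kale.
        At iris: no right child.
      At ivy: go right to reed.
        reed is a leaf — visit reed.
At moss: go right to daisy.
  Visit daisy.
  At daisy: no left child.
  At daisy: go right to ash.
    ash is a leaf — visit ash.

moss, teak, yew, fir, cedar, hop, lily, fern, elm, lime, rye, bay, ivy, iris, kale, reed, daisy, ash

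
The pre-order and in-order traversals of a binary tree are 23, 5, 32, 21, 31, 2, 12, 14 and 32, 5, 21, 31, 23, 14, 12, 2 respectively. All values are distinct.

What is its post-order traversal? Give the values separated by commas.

32, 31, 21, 5, 14, 12, 2, 23

The first element of pre-order is the root; it splits in-order into left and right subtrees.
Root 23: left subtree has 4 nodes {32, 5, 21, 31}, right has 3 {14, 12, 2}.
  Root 5: left subtree has 1 node {32}, right has 2 {21, 31}.
    Root 21: left subtree has 0 nodes { }, right has 1 {31}.
  Root 2: left subtree has 2 nodes {14, 12}, right has 0 { }.
    Root 12: left subtree has 1 node {14}, right has 0 { }.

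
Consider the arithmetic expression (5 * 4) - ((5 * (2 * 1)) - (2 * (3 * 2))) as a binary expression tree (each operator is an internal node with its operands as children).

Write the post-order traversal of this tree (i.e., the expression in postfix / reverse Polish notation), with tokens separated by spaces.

Post-order on an expression tree gives postfix notation: for each operator, emit left operand, right operand, then the operator.

5 4 * 5 2 1 * * 2 3 2 * * - -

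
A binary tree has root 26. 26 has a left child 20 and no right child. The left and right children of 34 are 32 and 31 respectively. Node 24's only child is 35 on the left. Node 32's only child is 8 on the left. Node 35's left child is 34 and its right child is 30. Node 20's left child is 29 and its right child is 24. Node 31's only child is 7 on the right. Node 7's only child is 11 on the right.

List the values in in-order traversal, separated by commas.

In-order visits the left subtree, then the node, then the right subtree.
At 26: go left to 20.
  At 20: go left to 29.
    29 is a leaf — visit 29.
  Visit 20.
  At 20: go right to 24.
    At 24: go left to 35.
      At 35: go left to 34.
        At 34: go left to 32.
          At 32: go left to 8.
            8 is a leaf — visit 8.
          Visit 32.
          At 32: no right child.
        Visit 34.
        At 34: go right to 31.
          At 31: no left child.
          Visit 31.
          At 31: go right to 7.
            At 7: no left child.
            Visit 7.
            At 7: go right to 11.
              11 is a leaf — visit 11.
      Visit 35.
      At 35: go right to 30.
        30 is a leaf — visit 30.
    Visit 24.
    At 24: no right child.
Visit 26.
At 26: no right child.

29, 20, 8, 32, 34, 31, 7, 11, 35, 30, 24, 26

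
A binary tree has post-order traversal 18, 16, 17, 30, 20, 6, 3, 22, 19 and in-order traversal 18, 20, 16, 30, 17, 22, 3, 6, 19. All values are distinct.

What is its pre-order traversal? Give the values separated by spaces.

The last element of post-order is the root; it splits in-order into left and right subtrees.
Root 19: left subtree has 8 nodes {18, 20, 16, 30, 17, 22, 3, 6}, right has 0 { }.
  Root 22: left subtree has 5 nodes {18, 20, 16, 30, 17}, right has 2 {3, 6}.
    Root 20: left subtree has 1 node {18}, right has 3 {16, 30, 17}.
      Root 30: left subtree has 1 node {16}, right has 1 {17}.
    Root 3: left subtree has 0 nodes { }, right has 1 {6}.

19 22 20 18 30 16 17 3 6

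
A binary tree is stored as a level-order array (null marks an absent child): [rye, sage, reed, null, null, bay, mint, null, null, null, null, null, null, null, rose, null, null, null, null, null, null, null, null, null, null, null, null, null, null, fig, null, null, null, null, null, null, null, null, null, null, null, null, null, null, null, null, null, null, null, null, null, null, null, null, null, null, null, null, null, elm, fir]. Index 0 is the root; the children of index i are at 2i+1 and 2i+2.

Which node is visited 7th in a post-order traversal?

mint

Post-order visits the left subtree, then the right subtree, then the node.
At rye: go left to sage.
  sage is a leaf — visit sage.
At rye: go right to reed.
  At reed: go left to bay.
    bay is a leaf — visit bay.
  At reed: go right to mint.
    At mint: no left child.
    At mint: go right to rose.
      At rose: go left to fig.
        At fig: go left to elm.
          elm is a leaf — visit elm.
        At fig: go right to fir.
          fir is a leaf — visit fir.
        Visit fig.
      At rose: no right child.
      Visit rose.
    Visit mint.
  Visit reed.
Visit rye.
Full post-order sequence: sage, bay, elm, fir, fig, rose, mint, reed, rye.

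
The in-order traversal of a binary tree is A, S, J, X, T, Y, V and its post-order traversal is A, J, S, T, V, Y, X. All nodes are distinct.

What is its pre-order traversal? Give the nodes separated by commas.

The last element of post-order is the root; it splits in-order into left and right subtrees.
Root X: left subtree has 3 nodes {A, S, J}, right has 3 {T, Y, V}.
  Root S: left subtree has 1 node {A}, right has 1 {J}.
  Root Y: left subtree has 1 node {T}, right has 1 {V}.

X, S, A, J, Y, T, V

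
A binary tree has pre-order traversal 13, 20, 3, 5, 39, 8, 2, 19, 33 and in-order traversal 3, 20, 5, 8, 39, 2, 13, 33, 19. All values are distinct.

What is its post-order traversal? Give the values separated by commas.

3, 8, 2, 39, 5, 20, 33, 19, 13

The first element of pre-order is the root; it splits in-order into left and right subtrees.
Root 13: left subtree has 6 nodes {3, 20, 5, 8, 39, 2}, right has 2 {33, 19}.
  Root 20: left subtree has 1 node {3}, right has 4 {5, 8, 39, 2}.
    Root 5: left subtree has 0 nodes { }, right has 3 {8, 39, 2}.
      Root 39: left subtree has 1 node {8}, right has 1 {2}.
  Root 19: left subtree has 1 node {33}, right has 0 { }.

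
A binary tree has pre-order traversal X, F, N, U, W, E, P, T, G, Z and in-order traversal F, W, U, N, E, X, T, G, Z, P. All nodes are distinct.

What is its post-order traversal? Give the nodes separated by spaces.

W U E N F Z G T P X

The first element of pre-order is the root; it splits in-order into left and right subtrees.
Root X: left subtree has 5 nodes {F, W, U, N, E}, right has 4 {T, G, Z, P}.
  Root F: left subtree has 0 nodes { }, right has 4 {W, U, N, E}.
    Root N: left subtree has 2 nodes {W, U}, right has 1 {E}.
      Root U: left subtree has 1 node {W}, right has 0 { }.
  Root P: left subtree has 3 nodes {T, G, Z}, right has 0 { }.
    Root T: left subtree has 0 nodes { }, right has 2 {G, Z}.
      Root G: left subtree has 0 nodes { }, right has 1 {Z}.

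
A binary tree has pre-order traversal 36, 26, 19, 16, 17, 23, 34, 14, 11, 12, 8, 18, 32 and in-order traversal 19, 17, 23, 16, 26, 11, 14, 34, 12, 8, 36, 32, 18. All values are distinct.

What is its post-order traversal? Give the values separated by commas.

The first element of pre-order is the root; it splits in-order into left and right subtrees.
Root 36: left subtree has 10 nodes {19, 17, 23, 16, 26, 11, 14, 34, 12, 8}, right has 2 {32, 18}.
  Root 26: left subtree has 4 nodes {19, 17, 23, 16}, right has 5 {11, 14, 34, 12, 8}.
    Root 19: left subtree has 0 nodes { }, right has 3 {17, 23, 16}.
      Root 16: left subtree has 2 nodes {17, 23}, right has 0 { }.
        Root 17: left subtree has 0 nodes { }, right has 1 {23}.
    Root 34: left subtree has 2 nodes {11, 14}, right has 2 {12, 8}.
      Root 14: left subtree has 1 node {11}, right has 0 { }.
      Root 12: left subtree has 0 nodes { }, right has 1 {8}.
  Root 18: left subtree has 1 node {32}, right has 0 { }.

23, 17, 16, 19, 11, 14, 8, 12, 34, 26, 32, 18, 36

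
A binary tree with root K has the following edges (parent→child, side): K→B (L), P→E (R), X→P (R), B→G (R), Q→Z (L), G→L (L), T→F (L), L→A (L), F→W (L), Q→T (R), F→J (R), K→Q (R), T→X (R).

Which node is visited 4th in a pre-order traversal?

Pre-order visits the node, then its left subtree, then its right subtree.
Visit K.
At K: go left to B.
  Visit B.
  At B: no left child.
  At B: go right to G.
    Visit G.
    At G: go left to L.
      Visit L.
      At L: go left to A.
        A is a leaf — visit A.
      At L: no right child.
    At G: no right child.
At K: go right to Q.
  Visit Q.
  At Q: go left to Z.
    Z is a leaf — visit Z.
  At Q: go right to T.
    Visit T.
    At T: go left to F.
      Visit F.
      At F: go left to W.
        W is a leaf — visit W.
      At F: go right to J.
        J is a leaf — visit J.
    At T: go right to X.
      Visit X.
      At X: no left child.
      At X: go right to P.
        Visit P.
        At P: no left child.
        At P: go right to E.
          E is a leaf — visit E.
Full pre-order sequence: K, B, G, L, A, Q, Z, T, F, W, J, X, P, E.

L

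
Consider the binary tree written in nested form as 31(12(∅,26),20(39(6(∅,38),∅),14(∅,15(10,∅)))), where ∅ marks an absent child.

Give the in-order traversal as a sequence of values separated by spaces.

In-order visits the left subtree, then the node, then the right subtree.
At 31: go left to 12.
  At 12: no left child.
  Visit 12.
  At 12: go right to 26.
    26 is a leaf — visit 26.
Visit 31.
At 31: go right to 20.
  At 20: go left to 39.
    At 39: go left to 6.
      At 6: no left child.
      Visit 6.
      At 6: go right to 38.
        38 is a leaf — visit 38.
    Visit 39.
    At 39: no right child.
  Visit 20.
  At 20: go right to 14.
    At 14: no left child.
    Visit 14.
    At 14: go right to 15.
      At 15: go left to 10.
        10 is a leaf — visit 10.
      Visit 15.
      At 15: no right child.

12 26 31 6 38 39 20 14 10 15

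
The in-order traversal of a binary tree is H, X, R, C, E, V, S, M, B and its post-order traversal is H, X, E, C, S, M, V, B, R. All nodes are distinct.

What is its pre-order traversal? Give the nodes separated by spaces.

R X H B V C E M S

The last element of post-order is the root; it splits in-order into left and right subtrees.
Root R: left subtree has 2 nodes {H, X}, right has 6 {C, E, V, S, M, B}.
  Root X: left subtree has 1 node {H}, right has 0 { }.
  Root B: left subtree has 5 nodes {C, E, V, S, M}, right has 0 { }.
    Root V: left subtree has 2 nodes {C, E}, right has 2 {S, M}.
      Root C: left subtree has 0 nodes { }, right has 1 {E}.
      Root M: left subtree has 1 node {S}, right has 0 { }.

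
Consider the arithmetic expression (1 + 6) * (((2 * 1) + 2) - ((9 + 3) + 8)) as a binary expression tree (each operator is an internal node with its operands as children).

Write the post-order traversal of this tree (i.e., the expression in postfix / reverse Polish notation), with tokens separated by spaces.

1 6 + 2 1 * 2 + 9 3 + 8 + - *

Post-order on an expression tree gives postfix notation: for each operator, emit left operand, right operand, then the operator.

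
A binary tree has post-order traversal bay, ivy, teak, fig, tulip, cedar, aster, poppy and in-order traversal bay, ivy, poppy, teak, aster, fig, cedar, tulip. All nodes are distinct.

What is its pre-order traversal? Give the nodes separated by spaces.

poppy ivy bay aster teak cedar fig tulip

The last element of post-order is the root; it splits in-order into left and right subtrees.
Root poppy: left subtree has 2 nodes {bay, ivy}, right has 5 {teak, aster, fig, cedar, tulip}.
  Root ivy: left subtree has 1 node {bay}, right has 0 { }.
  Root aster: left subtree has 1 node {teak}, right has 3 {fig, cedar, tulip}.
    Root cedar: left subtree has 1 node {fig}, right has 1 {tulip}.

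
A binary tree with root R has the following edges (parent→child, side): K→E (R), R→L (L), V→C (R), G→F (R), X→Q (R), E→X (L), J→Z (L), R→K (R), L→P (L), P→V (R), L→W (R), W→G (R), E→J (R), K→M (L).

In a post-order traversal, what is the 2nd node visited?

Post-order visits the left subtree, then the right subtree, then the node.
At R: go left to L.
  At L: go left to P.
    At P: no left child.
    At P: go right to V.
      At V: no left child.
      At V: go right to C.
        C is a leaf — visit C.
      Visit V.
    Visit P.
  At L: go right to W.
    At W: no left child.
    At W: go right to G.
      At G: no left child.
      At G: go right to F.
        F is a leaf — visit F.
      Visit G.
    Visit W.
  Visit L.
At R: go right to K.
  At K: go left to M.
    M is a leaf — visit M.
  At K: go right to E.
    At E: go left to X.
      At X: no left child.
      At X: go right to Q.
        Q is a leaf — visit Q.
      Visit X.
    At E: go right to J.
      At J: go left to Z.
        Z is a leaf — visit Z.
      At J: no right child.
      Visit J.
    Visit E.
  Visit K.
Visit R.
Full post-order sequence: C, V, P, F, G, W, L, M, Q, X, Z, J, E, K, R.

V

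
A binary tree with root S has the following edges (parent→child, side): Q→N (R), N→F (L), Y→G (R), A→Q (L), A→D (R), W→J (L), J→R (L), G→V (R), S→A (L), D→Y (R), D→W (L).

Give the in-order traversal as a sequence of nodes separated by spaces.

In-order visits the left subtree, then the node, then the right subtree.
At S: go left to A.
  At A: go left to Q.
    At Q: no left child.
    Visit Q.
    At Q: go right to N.
      At N: go left to F.
        F is a leaf — visit F.
      Visit N.
      At N: no right child.
  Visit A.
  At A: go right to D.
    At D: go left to W.
      At W: go left to J.
        At J: go left to R.
          R is a leaf — visit R.
        Visit J.
        At J: no right child.
      Visit W.
      At W: no right child.
    Visit D.
    At D: go right to Y.
      At Y: no left child.
      Visit Y.
      At Y: go right to G.
        At G: no left child.
        Visit G.
        At G: go right to V.
          V is a leaf — visit V.
Visit S.
At S: no right child.

Q F N A R J W D Y G V S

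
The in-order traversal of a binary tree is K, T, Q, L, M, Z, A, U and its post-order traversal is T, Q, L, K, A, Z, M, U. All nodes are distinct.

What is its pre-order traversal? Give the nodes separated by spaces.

The last element of post-order is the root; it splits in-order into left and right subtrees.
Root U: left subtree has 7 nodes {K, T, Q, L, M, Z, A}, right has 0 { }.
  Root M: left subtree has 4 nodes {K, T, Q, L}, right has 2 {Z, A}.
    Root K: left subtree has 0 nodes { }, right has 3 {T, Q, L}.
      Root L: left subtree has 2 nodes {T, Q}, right has 0 { }.
        Root Q: left subtree has 1 node {T}, right has 0 { }.
    Root Z: left subtree has 0 nodes { }, right has 1 {A}.

U M K L Q T Z A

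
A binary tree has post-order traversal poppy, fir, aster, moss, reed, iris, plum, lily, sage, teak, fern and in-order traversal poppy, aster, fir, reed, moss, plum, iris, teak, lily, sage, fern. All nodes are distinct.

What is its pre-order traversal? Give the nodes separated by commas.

The last element of post-order is the root; it splits in-order into left and right subtrees.
Root fern: left subtree has 10 nodes {poppy, aster, fir, reed, moss, plum, iris, teak, lily, sage}, right has 0 { }.
  Root teak: left subtree has 7 nodes {poppy, aster, fir, reed, moss, plum, iris}, right has 2 {lily, sage}.
    Root plum: left subtree has 5 nodes {poppy, aster, fir, reed, moss}, right has 1 {iris}.
      Root reed: left subtree has 3 nodes {poppy, aster, fir}, right has 1 {moss}.
        Root aster: left subtree has 1 node {poppy}, right has 1 {fir}.
    Root sage: left subtree has 1 node {lily}, right has 0 { }.

fern, teak, plum, reed, aster, poppy, fir, moss, iris, sage, lily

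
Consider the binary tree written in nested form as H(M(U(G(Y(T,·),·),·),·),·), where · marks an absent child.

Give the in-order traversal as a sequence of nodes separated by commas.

In-order visits the left subtree, then the node, then the right subtree.
At H: go left to M.
  At M: go left to U.
    At U: go left to G.
      At G: go left to Y.
        At Y: go left to T.
          T is a leaf — visit T.
        Visit Y.
        At Y: no right child.
      Visit G.
      At G: no right child.
    Visit U.
    At U: no right child.
  Visit M.
  At M: no right child.
Visit H.
At H: no right child.

T, Y, G, U, M, H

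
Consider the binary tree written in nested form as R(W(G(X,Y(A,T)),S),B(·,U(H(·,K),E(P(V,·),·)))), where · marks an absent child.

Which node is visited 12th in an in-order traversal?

U

In-order visits the left subtree, then the node, then the right subtree.
At R: go left to W.
  At W: go left to G.
    At G: go left to X.
      X is a leaf — visit X.
    Visit G.
    At G: go right to Y.
      At Y: go left to A.
        A is a leaf — visit A.
      Visit Y.
      At Y: go right to T.
        T is a leaf — visit T.
  Visit W.
  At W: go right to S.
    S is a leaf — visit S.
Visit R.
At R: go right to B.
  At B: no left child.
  Visit B.
  At B: go right to U.
    At U: go left to H.
      At H: no left child.
      Visit H.
      At H: go right to K.
        K is a leaf — visit K.
    Visit U.
    At U: go right to E.
      At E: go left to P.
        At P: go left to V.
          V is a leaf — visit V.
        Visit P.
        At P: no right child.
      Visit E.
      At E: no right child.
Full in-order sequence: X, G, A, Y, T, W, S, R, B, H, K, U, V, P, E.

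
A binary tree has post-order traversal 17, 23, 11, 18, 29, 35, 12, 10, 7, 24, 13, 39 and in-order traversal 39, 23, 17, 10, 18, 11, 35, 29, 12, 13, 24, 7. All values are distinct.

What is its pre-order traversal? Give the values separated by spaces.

The last element of post-order is the root; it splits in-order into left and right subtrees.
Root 39: left subtree has 0 nodes { }, right has 11 {23, 17, 10, 18, 11, 35, 29, 12, 13, 24, 7}.
  Root 13: left subtree has 8 nodes {23, 17, 10, 18, 11, 35, 29, 12}, right has 2 {24, 7}.
    Root 10: left subtree has 2 nodes {23, 17}, right has 5 {18, 11, 35, 29, 12}.
      Root 23: left subtree has 0 nodes { }, right has 1 {17}.
      Root 12: left subtree has 4 nodes {18, 11, 35, 29}, right has 0 { }.
        Root 35: left subtree has 2 nodes {18, 11}, right has 1 {29}.
          Root 18: left subtree has 0 nodes { }, right has 1 {11}.
    Root 24: left subtree has 0 nodes { }, right has 1 {7}.

39 13 10 23 17 12 35 18 11 29 24 7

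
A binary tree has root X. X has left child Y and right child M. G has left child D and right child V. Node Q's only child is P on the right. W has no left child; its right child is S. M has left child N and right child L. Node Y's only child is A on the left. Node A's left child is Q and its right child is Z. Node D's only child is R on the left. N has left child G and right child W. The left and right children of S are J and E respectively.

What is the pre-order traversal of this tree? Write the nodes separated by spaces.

Pre-order visits the node, then its left subtree, then its right subtree.
Visit X.
At X: go left to Y.
  Visit Y.
  At Y: go left to A.
    Visit A.
    At A: go left to Q.
      Visit Q.
      At Q: no left child.
      At Q: go right to P.
        P is a leaf — visit P.
    At A: go right to Z.
      Z is a leaf — visit Z.
  At Y: no right child.
At X: go right to M.
  Visit M.
  At M: go left to N.
    Visit N.
    At N: go left to G.
      Visit G.
      At G: go left to D.
        Visit D.
        At D: go left to R.
          R is a leaf — visit R.
        At D: no right child.
      At G: go right to V.
        V is a leaf — visit V.
    At N: go right to W.
      Visit W.
      At W: no left child.
      At W: go right to S.
        Visit S.
        At S: go left to J.
          J is a leaf — visit J.
        At S: go right to E.
          E is a leaf — visit E.
  At M: go right to L.
    L is a leaf — visit L.

X Y A Q P Z M N G D R V W S J E L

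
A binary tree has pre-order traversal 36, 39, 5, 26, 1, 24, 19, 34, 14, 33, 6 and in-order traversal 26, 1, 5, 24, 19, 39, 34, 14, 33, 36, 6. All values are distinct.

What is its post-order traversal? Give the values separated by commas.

The first element of pre-order is the root; it splits in-order into left and right subtrees.
Root 36: left subtree has 9 nodes {26, 1, 5, 24, 19, 39, 34, 14, 33}, right has 1 {6}.
  Root 39: left subtree has 5 nodes {26, 1, 5, 24, 19}, right has 3 {34, 14, 33}.
    Root 5: left subtree has 2 nodes {26, 1}, right has 2 {24, 19}.
      Root 26: left subtree has 0 nodes { }, right has 1 {1}.
      Root 24: left subtree has 0 nodes { }, right has 1 {19}.
    Root 34: left subtree has 0 nodes { }, right has 2 {14, 33}.
      Root 14: left subtree has 0 nodes { }, right has 1 {33}.

1, 26, 19, 24, 5, 33, 14, 34, 39, 6, 36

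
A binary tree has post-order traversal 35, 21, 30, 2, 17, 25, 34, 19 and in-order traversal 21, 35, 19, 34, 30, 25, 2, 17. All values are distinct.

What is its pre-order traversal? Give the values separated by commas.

The last element of post-order is the root; it splits in-order into left and right subtrees.
Root 19: left subtree has 2 nodes {21, 35}, right has 5 {34, 30, 25, 2, 17}.
  Root 21: left subtree has 0 nodes { }, right has 1 {35}.
  Root 34: left subtree has 0 nodes { }, right has 4 {30, 25, 2, 17}.
    Root 25: left subtree has 1 node {30}, right has 2 {2, 17}.
      Root 17: left subtree has 1 node {2}, right has 0 { }.

19, 21, 35, 34, 25, 30, 17, 2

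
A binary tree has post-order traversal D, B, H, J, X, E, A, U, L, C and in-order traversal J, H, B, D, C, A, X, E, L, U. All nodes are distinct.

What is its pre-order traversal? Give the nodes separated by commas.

C, J, H, B, D, L, A, E, X, U

The last element of post-order is the root; it splits in-order into left and right subtrees.
Root C: left subtree has 4 nodes {J, H, B, D}, right has 5 {A, X, E, L, U}.
  Root J: left subtree has 0 nodes { }, right has 3 {H, B, D}.
    Root H: left subtree has 0 nodes { }, right has 2 {B, D}.
      Root B: left subtree has 0 nodes { }, right has 1 {D}.
  Root L: left subtree has 3 nodes {A, X, E}, right has 1 {U}.
    Root A: left subtree has 0 nodes { }, right has 2 {X, E}.
      Root E: left subtree has 1 node {X}, right has 0 { }.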